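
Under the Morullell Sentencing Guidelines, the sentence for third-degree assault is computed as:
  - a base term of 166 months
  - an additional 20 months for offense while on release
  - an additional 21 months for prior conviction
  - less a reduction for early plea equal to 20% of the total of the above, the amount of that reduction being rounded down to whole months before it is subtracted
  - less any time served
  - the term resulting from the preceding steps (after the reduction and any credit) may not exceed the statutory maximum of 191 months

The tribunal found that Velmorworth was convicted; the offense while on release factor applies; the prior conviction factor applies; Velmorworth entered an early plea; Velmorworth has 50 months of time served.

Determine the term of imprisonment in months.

Offense while on release enhancement: +20 months
Prior conviction enhancement: +21 months
Adjusted term: 166 months + 20 months + 21 months = 207 months
Early plea reduction: 20% of 207 months = 41 months (rounded down)
After reduction: 207 − 41 = 166 months
Less time served: 166 months − 50 months = 116 months
Cap at 191 months: 116 months is within the cap, no reduction.

116 months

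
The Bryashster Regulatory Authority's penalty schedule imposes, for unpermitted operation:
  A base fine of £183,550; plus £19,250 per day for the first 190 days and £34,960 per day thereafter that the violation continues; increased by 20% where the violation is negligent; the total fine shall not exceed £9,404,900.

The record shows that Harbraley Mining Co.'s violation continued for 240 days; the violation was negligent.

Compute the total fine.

£6,706,860

First 190 days: 190 × £19,250 = £3,657,500
Remaining days: (240 − 190) × £34,960 = £1,748,000
Per-day component: £3,657,500 + £1,748,000 = £5,405,500
Base plus per-day: £183,550 + £5,405,500 = £5,589,050
Enhancement: 20% of £5,589,050 = £1,117,810
Enhanced fine: £5,589,050 + £1,117,810 = £6,706,860
Cap at £9,404,900: £6,706,860 is within the cap, no reduction.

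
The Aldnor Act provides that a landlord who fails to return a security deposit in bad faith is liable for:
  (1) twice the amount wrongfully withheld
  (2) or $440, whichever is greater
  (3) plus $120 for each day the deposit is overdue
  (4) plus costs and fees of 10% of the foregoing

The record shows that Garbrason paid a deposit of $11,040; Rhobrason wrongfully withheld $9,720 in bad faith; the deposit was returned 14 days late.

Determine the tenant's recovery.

Doubled: 2 × $9,720 = $19,440
Minimum $440: $19,440 meets the minimum, no increase.
Late-return penalty: 14 × $120 = $1,680
Damages plus late penalty: $19,440 + $1,680 = $21,120
Costs and fees: 10% of $21,120 = $2,112
Total recovery: $21,120 + $2,112 = $23,232

Recovery: $23,232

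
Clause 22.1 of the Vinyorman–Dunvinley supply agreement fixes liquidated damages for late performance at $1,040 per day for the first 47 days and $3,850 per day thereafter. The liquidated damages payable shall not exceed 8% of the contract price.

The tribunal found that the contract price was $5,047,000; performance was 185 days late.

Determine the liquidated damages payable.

Liquidated damages: $403,760

First 47 days: 47 × $1,040 = $48,880
Remaining days: (185 − 47) × $3,850 = $531,300
Accrued per-day damages: $48,880 + $531,300 = $580,180
Cap: 8% of $5,047,000 = $403,760
Cap at $403,760: $580,180 exceeds the cap → $403,760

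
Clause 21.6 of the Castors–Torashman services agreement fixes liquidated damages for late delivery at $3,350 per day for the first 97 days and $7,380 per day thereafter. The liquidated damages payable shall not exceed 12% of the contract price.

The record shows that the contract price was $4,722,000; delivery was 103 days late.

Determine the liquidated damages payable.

Liquidated damages: $369,230

First 97 days: 97 × $3,350 = $324,950
Remaining days: (103 − 97) × $7,380 = $44,280
Accrued per-day damages: $324,950 + $44,280 = $369,230
Cap: 12% of $4,722,000 = $566,640
Cap at $566,640: $369,230 is within the cap, no reduction.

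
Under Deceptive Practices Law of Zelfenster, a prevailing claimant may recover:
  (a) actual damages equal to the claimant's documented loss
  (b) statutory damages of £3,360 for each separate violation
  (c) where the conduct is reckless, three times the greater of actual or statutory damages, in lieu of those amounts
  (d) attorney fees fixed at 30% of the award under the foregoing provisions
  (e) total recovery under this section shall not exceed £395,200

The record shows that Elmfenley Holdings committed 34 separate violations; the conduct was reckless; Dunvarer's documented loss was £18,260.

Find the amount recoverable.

£395,200

Statutory damages: 34 × £3,360 = £114,240
Greater of actual damages (£18,260) or statutory damages (£114,240): £114,240
Trebled: 3 × £114,240 = £342,720
Attorney fees: 30% of £342,720 = £102,816
Total before cap: £342,720 + £102,816 = £445,536
Cap at £395,200: £445,536 exceeds the cap → £395,200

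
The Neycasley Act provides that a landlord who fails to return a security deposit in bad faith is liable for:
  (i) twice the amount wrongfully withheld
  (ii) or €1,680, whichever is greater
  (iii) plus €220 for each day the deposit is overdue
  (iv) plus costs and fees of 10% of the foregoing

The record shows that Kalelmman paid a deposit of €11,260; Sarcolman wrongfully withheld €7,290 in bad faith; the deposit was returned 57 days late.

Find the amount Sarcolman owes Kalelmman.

€29,832

Doubled: 2 × €7,290 = €14,580
Minimum €1,680: €14,580 meets the minimum, no increase.
Late-return penalty: 57 × €220 = €12,540
Damages plus late penalty: €14,580 + €12,540 = €27,120
Costs and fees: 10% of €27,120 = €2,712
Total recovery: €27,120 + €2,712 = €29,832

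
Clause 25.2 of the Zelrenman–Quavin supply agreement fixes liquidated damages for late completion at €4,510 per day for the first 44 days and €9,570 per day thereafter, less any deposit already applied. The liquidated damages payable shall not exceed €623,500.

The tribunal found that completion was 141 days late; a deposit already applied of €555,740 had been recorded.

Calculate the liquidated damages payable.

First 44 days: 44 × €4,510 = €198,440
Remaining days: (141 − 44) × €9,570 = €928,290
Accrued per-day damages: €198,440 + €928,290 = €1,126,730
Less deposit already applied: €1,126,730 − €555,740 = €570,990
Cap at €623,500: €570,990 is within the cap, no reduction.

€570,990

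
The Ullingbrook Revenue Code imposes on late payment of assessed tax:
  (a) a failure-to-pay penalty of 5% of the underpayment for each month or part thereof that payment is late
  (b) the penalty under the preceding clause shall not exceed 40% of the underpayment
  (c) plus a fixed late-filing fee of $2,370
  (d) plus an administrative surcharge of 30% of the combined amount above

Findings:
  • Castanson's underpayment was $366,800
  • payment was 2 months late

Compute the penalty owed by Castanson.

Accrued rate: 5% × 2 = 10%, capped at 40% → 10%
Failure-to-pay penalty: 10% of $366,800 = $36,680
Penalty before surcharge: $36,680 + $2,370 = $39,050
Administrative surcharge: 30% of $39,050 = $11,715
Total penalty: $39,050 + $11,715 = $50,765

$50,765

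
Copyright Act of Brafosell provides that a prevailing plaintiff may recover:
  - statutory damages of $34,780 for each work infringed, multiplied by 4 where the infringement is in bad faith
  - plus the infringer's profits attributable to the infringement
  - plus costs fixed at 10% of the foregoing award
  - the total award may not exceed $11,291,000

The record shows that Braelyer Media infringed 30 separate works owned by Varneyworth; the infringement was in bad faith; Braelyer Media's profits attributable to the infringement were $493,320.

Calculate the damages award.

Statutory damages: 30 × $34,780 = $1,043,400
Multiplied by 4: 4 × $1,043,400 = $4,173,600
Combined award: $4,173,600 + $493,320 = $4,666,920
Costs: 10% of $4,666,920 = $466,692
Award plus costs: $4,666,920 + $466,692 = $5,133,612
Cap at $11,291,000: $5,133,612 is within the cap, no reduction.

$5,133,612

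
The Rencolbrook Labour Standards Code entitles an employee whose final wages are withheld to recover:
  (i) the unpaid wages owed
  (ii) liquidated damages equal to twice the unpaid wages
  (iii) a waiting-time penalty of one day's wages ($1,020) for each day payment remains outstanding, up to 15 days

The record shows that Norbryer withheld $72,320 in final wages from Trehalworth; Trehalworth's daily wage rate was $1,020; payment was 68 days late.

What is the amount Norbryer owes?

Doubled: 2 × $72,320 = $144,640
Penalty days: min(68, 15) = 15
Waiting-time penalty: 15 × $1,020 = $15,300
Total award: $72,320 + $144,640 + $15,300 = $232,260

$232,260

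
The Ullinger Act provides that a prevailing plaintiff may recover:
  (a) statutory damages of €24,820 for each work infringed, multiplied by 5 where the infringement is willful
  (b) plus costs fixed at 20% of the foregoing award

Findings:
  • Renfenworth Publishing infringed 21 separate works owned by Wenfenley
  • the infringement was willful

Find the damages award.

Statutory damages: 21 × €24,820 = €521,220
Multiplied by 5: 5 × €521,220 = €2,606,100
Costs: 20% of €2,606,100 = €521,220
Award plus costs: €2,606,100 + €521,220 = €3,127,320

€3,127,320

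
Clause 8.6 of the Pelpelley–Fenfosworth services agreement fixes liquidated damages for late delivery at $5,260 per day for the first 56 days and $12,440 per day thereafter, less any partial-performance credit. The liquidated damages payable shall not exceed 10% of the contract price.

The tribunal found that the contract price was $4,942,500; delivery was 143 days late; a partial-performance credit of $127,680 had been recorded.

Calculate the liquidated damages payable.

$494,250

First 56 days: 56 × $5,260 = $294,560
Remaining days: (143 − 56) × $12,440 = $1,082,280
Accrued per-day damages: $294,560 + $1,082,280 = $1,376,840
Less partial-performance credit: $1,376,840 − $127,680 = $1,249,160
Cap: 10% of $4,942,500 = $494,250
Cap at $494,250: $1,249,160 exceeds the cap → $494,250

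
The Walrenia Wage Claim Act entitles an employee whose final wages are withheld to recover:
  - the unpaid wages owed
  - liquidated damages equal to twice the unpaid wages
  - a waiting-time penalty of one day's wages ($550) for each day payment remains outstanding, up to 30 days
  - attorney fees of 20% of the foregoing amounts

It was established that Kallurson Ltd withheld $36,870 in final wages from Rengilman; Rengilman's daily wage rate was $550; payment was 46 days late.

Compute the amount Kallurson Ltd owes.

$152,532

Doubled: 2 × $36,870 = $73,740
Penalty days: min(46, 30) = 30
Waiting-time penalty: 30 × $550 = $16,500
Subtotal: $36,870 + $73,740 + $16,500 = $127,110
Attorney fees: 20% of $127,110 = $25,422
Total award: $127,110 + $25,422 = $152,532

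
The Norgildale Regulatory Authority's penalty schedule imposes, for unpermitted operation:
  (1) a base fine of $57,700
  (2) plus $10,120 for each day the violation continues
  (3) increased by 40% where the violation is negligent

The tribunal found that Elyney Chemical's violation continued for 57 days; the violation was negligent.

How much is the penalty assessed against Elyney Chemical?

$888,356

Per-day component: 57 × $10,120 = $576,840
Base plus per-day: $57,700 + $576,840 = $634,540
Enhancement: 40% of $634,540 = $253,816
Enhanced fine: $634,540 + $253,816 = $888,356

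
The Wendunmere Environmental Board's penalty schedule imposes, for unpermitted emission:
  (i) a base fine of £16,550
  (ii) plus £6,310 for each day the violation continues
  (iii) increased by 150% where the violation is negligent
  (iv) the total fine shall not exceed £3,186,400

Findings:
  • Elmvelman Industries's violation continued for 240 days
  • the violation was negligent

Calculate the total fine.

Per-day component: 240 × £6,310 = £1,514,400
Base plus per-day: £16,550 + £1,514,400 = £1,530,950
Enhancement: 150% of £1,530,950 = £2,296,425
Enhanced fine: £1,530,950 + £2,296,425 = £3,827,375
Cap at £3,186,400: £3,827,375 exceeds the cap → £3,186,400

£3,186,400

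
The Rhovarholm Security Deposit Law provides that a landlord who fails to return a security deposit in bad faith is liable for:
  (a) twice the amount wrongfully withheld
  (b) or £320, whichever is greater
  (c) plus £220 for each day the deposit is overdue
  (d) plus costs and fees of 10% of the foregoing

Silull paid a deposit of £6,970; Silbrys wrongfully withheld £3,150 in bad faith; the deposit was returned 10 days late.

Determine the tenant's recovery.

£9,350

Doubled: 2 × £3,150 = £6,300
Minimum £320: £6,300 meets the minimum, no increase.
Late-return penalty: 10 × £220 = £2,200
Damages plus late penalty: £6,300 + £2,200 = £8,500
Costs and fees: 10% of £8,500 = £850
Total recovery: £8,500 + £850 = £9,350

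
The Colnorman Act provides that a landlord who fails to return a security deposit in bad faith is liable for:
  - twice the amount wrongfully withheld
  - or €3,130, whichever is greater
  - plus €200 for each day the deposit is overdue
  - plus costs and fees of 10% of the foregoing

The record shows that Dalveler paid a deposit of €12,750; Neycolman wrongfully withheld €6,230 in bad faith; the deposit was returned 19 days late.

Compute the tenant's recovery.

Doubled: 2 × €6,230 = €12,460
Minimum €3,130: €12,460 meets the minimum, no increase.
Late-return penalty: 19 × €200 = €3,800
Damages plus late penalty: €12,460 + €3,800 = €16,260
Costs and fees: 10% of €16,260 = €1,626
Total recovery: €16,260 + €1,626 = €17,886

€17,886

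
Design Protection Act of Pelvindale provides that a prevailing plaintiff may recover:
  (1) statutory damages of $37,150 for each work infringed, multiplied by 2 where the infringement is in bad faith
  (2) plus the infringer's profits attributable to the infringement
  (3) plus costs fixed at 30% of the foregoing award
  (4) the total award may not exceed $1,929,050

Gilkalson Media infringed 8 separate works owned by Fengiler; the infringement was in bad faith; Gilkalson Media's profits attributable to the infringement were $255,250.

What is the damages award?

Statutory damages: 8 × $37,150 = $297,200
Doubled: 2 × $297,200 = $594,400
Combined award: $594,400 + $255,250 = $849,650
Costs: 30% of $849,650 = $254,895
Award plus costs: $849,650 + $254,895 = $1,104,545
Cap at $1,929,050: $1,104,545 is within the cap, no reduction.

Award: $1,104,545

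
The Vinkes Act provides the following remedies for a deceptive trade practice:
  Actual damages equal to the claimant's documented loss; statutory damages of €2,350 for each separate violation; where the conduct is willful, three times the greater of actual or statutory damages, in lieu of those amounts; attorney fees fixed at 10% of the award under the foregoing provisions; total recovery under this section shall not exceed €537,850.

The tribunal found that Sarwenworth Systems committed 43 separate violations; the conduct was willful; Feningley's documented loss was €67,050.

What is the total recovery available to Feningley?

€333,465

Statutory damages: 43 × €2,350 = €101,050
Greater of actual damages (€67,050) or statutory damages (€101,050): €101,050
Trebled: 3 × €101,050 = €303,150
Attorney fees: 10% of €303,150 = €30,315
Total before cap: €303,150 + €30,315 = €333,465
Cap at €537,850: €333,465 is within the cap, no reduction.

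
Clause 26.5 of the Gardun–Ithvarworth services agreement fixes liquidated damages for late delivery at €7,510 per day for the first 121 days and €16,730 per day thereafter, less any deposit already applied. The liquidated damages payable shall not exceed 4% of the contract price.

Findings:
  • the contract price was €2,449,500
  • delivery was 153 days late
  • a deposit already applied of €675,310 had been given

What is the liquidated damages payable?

€97,980

First 121 days: 121 × €7,510 = €908,710
Remaining days: (153 − 121) × €16,730 = €535,360
Accrued per-day damages: €908,710 + €535,360 = €1,444,070
Less deposit already applied: €1,444,070 − €675,310 = €768,760
Cap: 4% of €2,449,500 = €97,980
Cap at €97,980: €768,760 exceeds the cap → €97,980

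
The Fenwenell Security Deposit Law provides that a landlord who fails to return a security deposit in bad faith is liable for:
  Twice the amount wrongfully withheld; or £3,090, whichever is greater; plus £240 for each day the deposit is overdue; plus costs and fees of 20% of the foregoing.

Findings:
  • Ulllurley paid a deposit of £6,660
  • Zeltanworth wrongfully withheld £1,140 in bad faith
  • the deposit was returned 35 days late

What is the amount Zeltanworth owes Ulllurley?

Doubled: 2 × £1,140 = £2,280
Minimum £3,090: £2,280 is below the minimum → £3,090
Late-return penalty: 35 × £240 = £8,400
Damages plus late penalty: £3,090 + £8,400 = £11,490
Costs and fees: 20% of £11,490 = £2,298
Total recovery: £11,490 + £2,298 = £13,788

£13,788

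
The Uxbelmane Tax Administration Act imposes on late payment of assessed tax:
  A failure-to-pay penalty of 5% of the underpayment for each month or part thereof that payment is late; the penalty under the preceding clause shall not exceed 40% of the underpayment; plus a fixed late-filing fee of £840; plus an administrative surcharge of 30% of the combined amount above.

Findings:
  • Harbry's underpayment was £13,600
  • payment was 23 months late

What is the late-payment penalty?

£8,164

Accrued rate: 5% × 23 = 115%, capped at 40% → 40%
Failure-to-pay penalty: 40% of £13,600 = £5,440
Penalty before surcharge: £5,440 + £840 = £6,280
Administrative surcharge: 30% of £6,280 = £1,884
Total penalty: £6,280 + £1,884 = £8,164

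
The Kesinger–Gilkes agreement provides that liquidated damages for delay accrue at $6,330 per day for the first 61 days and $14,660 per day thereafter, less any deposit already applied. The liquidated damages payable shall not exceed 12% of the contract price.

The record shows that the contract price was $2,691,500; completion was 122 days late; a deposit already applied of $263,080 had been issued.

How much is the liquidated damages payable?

First 61 days: 61 × $6,330 = $386,130
Remaining days: (122 − 61) × $14,660 = $894,260
Accrued per-day damages: $386,130 + $894,260 = $1,280,390
Less deposit already applied: $1,280,390 − $263,080 = $1,017,310
Cap: 12% of $2,691,500 = $322,980
Cap at $322,980: $1,017,310 exceeds the cap → $322,980

Liquidated damages: $322,980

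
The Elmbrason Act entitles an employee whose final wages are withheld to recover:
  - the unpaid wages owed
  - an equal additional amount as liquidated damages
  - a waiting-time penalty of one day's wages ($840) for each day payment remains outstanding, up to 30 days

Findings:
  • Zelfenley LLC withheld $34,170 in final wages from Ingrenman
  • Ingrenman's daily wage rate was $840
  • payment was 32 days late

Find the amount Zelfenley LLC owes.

Liquidated damages (equal amount): $34,170
Penalty days: min(32, 30) = 30
Waiting-time penalty: 30 × $840 = $25,200
Total award: $34,170 + $34,170 + $25,200 = $93,540

Total award: $93,540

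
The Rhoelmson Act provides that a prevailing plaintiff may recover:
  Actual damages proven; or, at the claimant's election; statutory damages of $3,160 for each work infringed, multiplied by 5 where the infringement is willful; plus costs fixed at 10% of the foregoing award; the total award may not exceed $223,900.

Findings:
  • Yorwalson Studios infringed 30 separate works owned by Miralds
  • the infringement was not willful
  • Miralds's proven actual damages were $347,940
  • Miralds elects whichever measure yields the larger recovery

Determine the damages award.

$223,900

Statutory damages: 30 × $3,160 = $94,800
Infringement not willful: no ×5 enhancement.
Greater of actual damages ($347,940) or statutory damages ($94,800): $347,940
Costs: 10% of $347,940 = $34,794
Award plus costs: $347,940 + $34,794 = $382,734
Cap at $223,900: $382,734 exceeds the cap → $223,900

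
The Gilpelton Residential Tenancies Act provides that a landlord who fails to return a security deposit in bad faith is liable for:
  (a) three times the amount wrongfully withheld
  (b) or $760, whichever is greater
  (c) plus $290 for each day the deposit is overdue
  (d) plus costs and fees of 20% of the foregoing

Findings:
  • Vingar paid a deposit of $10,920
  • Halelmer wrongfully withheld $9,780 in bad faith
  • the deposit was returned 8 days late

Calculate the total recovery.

$37,992

Trebled: 3 × $9,780 = $29,340
Minimum $760: $29,340 meets the minimum, no increase.
Late-return penalty: 8 × $290 = $2,320
Damages plus late penalty: $29,340 + $2,320 = $31,660
Costs and fees: 20% of $31,660 = $6,332
Total recovery: $31,660 + $6,332 = $37,992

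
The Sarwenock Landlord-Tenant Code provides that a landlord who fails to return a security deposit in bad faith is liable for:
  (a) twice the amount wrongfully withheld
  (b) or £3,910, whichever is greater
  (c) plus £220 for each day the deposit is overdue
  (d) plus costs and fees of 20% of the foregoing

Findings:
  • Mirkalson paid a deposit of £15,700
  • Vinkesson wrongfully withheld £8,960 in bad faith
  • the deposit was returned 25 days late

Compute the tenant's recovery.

£28,104

Doubled: 2 × £8,960 = £17,920
Minimum £3,910: £17,920 meets the minimum, no increase.
Late-return penalty: 25 × £220 = £5,500
Damages plus late penalty: £17,920 + £5,500 = £23,420
Costs and fees: 20% of £23,420 = £4,684
Total recovery: £23,420 + £4,684 = £28,104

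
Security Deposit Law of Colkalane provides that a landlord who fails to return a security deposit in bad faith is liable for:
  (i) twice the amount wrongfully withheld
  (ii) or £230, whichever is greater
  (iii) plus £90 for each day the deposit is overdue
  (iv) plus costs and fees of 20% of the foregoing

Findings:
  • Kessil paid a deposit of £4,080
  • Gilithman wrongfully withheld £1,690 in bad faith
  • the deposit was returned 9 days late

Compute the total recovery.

Doubled: 2 × £1,690 = £3,380
Minimum £230: £3,380 meets the minimum, no increase.
Late-return penalty: 9 × £90 = £810
Damages plus late penalty: £3,380 + £810 = £4,190
Costs and fees: 20% of £4,190 = £838
Total recovery: £4,190 + £838 = £5,028

Recovery: £5,028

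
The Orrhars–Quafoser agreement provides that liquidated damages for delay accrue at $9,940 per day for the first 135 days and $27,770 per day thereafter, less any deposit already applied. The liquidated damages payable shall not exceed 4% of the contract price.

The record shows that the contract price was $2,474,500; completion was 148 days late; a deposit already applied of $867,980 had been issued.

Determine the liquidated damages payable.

$98,980

First 135 days: 135 × $9,940 = $1,341,900
Remaining days: (148 − 135) × $27,770 = $361,010
Accrued per-day damages: $1,341,900 + $361,010 = $1,702,910
Less deposit already applied: $1,702,910 − $867,980 = $834,930
Cap: 4% of $2,474,500 = $98,980
Cap at $98,980: $834,930 exceeds the cap → $98,980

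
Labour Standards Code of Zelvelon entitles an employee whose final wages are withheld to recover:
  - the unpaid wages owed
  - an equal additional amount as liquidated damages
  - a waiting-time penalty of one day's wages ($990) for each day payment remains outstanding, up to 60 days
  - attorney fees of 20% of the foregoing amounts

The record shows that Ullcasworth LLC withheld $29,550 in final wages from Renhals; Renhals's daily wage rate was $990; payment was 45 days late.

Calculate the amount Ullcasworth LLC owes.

Liquidated damages (equal amount): $29,550
Penalty days: min(45, 60) = 45
Waiting-time penalty: 45 × $990 = $44,550
Subtotal: $29,550 + $29,550 + $44,550 = $103,650
Attorney fees: 20% of $103,650 = $20,730
Total award: $103,650 + $20,730 = $124,380

Total award: $124,380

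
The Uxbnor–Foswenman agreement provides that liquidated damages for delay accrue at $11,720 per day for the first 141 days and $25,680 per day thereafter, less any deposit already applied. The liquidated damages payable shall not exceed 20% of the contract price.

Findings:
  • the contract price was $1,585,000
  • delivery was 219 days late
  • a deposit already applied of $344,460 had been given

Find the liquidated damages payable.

$317,000

First 141 days: 141 × $11,720 = $1,652,520
Remaining days: (219 − 141) × $25,680 = $2,003,040
Accrued per-day damages: $1,652,520 + $2,003,040 = $3,655,560
Less deposit already applied: $3,655,560 − $344,460 = $3,311,100
Cap: 20% of $1,585,000 = $317,000
Cap at $317,000: $3,311,100 exceeds the cap → $317,000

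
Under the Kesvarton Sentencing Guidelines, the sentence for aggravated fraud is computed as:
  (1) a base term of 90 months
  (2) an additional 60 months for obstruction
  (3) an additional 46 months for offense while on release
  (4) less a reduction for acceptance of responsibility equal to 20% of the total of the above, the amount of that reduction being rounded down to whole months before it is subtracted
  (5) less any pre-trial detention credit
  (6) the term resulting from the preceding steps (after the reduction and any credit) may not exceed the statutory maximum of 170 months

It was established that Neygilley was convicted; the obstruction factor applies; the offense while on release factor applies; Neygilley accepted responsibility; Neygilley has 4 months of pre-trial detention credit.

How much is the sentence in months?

Obstruction enhancement: +60 months
Offense while on release enhancement: +46 months
Adjusted term: 90 months + 60 months + 46 months = 196 months
Acceptance of responsibility reduction: 20% of 196 months = 39 months (rounded down)
After reduction: 196 − 39 = 157 months
Less pre-trial detention credit: 157 months − 4 months = 153 months
Cap at 170 months: 153 months is within the cap, no reduction.

Sentence: 153 months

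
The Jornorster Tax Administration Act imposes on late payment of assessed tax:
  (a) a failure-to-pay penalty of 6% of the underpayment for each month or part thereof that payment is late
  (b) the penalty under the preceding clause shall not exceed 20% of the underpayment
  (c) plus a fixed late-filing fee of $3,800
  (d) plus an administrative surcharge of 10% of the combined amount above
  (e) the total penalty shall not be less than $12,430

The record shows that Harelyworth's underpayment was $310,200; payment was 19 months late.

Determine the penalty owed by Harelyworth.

$72,424

Accrued rate: 6% × 19 = 114%, capped at 20% → 20%
Failure-to-pay penalty: 20% of $310,200 = $62,040
Penalty before surcharge: $62,040 + $3,800 = $65,840
Administrative surcharge: 10% of $65,840 = $6,584
Total penalty: $65,840 + $6,584 = $72,424
Minimum $12,430: $72,424 meets the minimum, no increase.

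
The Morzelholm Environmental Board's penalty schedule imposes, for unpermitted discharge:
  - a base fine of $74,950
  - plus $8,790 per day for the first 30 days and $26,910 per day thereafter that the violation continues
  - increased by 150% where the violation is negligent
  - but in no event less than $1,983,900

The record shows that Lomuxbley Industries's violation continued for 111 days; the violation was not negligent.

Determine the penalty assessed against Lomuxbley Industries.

$2,518,360

First 30 days: 30 × $8,790 = $263,700
Remaining days: (111 − 30) × $26,910 = $2,179,710
Per-day component: $263,700 + $2,179,710 = $2,443,410
Base plus per-day: $74,950 + $2,443,410 = $2,518,360
The violation was not negligent: no 150% increase.
Minimum $1,983,900: $2,518,360 meets the minimum, no increase.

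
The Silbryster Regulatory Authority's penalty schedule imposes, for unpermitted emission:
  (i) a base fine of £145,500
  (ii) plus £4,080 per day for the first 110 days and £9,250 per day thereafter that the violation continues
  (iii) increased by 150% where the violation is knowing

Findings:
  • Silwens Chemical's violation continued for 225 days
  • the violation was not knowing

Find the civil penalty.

First 110 days: 110 × £4,080 = £448,800
Remaining days: (225 − 110) × £9,250 = £1,063,750
Per-day component: £448,800 + £1,063,750 = £1,512,550
Base plus per-day: £145,500 + £1,512,550 = £1,658,050
The violation was not knowing: no 150% increase.

£1,658,050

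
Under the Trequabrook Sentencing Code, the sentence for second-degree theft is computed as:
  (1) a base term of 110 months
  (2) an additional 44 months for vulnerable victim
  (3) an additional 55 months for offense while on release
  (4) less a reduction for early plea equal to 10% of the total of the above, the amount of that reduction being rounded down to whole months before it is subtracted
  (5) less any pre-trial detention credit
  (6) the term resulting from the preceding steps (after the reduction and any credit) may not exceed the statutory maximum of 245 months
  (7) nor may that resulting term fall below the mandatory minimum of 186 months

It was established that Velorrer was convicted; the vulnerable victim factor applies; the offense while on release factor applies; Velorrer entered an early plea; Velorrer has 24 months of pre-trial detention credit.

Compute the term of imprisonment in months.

Vulnerable victim enhancement: +44 months
Offense while on release enhancement: +55 months
Adjusted term: 110 months + 44 months + 55 months = 209 months
Early plea reduction: 10% of 209 months = 20 months (rounded down)
After reduction: 209 − 20 = 189 months
Less pre-trial detention credit: 189 months − 24 months = 165 months
Cap at 245 months: 165 months is within the cap, no reduction.
Minimum 186 months: 165 months is below the minimum → 186 months

186 months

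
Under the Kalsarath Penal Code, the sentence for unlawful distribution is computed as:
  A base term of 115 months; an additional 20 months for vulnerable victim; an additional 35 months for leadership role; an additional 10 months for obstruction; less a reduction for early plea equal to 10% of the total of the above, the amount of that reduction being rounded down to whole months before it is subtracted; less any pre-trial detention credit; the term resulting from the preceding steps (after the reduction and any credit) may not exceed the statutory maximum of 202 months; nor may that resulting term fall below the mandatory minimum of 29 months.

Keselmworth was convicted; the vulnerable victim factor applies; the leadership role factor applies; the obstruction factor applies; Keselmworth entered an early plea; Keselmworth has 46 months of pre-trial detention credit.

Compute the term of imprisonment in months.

116 months

Vulnerable victim enhancement: +20 months
Leadership role enhancement: +35 months
Obstruction enhancement: +10 months
Adjusted term: 115 months + 20 months + 35 months + 10 months = 180 months
Early plea reduction: 10% of 180 months = 18 months (rounded down)
After reduction: 180 − 18 = 162 months
Less pre-trial detention credit: 162 months − 46 months = 116 months
Cap at 202 months: 116 months is within the cap, no reduction.
Minimum 29 months: 116 months meets the minimum, no increase.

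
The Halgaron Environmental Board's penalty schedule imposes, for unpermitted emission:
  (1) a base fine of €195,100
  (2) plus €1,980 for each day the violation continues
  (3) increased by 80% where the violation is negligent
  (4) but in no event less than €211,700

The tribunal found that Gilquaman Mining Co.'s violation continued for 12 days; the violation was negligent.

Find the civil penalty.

€393,948

Per-day component: 12 × €1,980 = €23,760
Base plus per-day: €195,100 + €23,760 = €218,860
Enhancement: 80% of €218,860 = €175,088
Enhanced fine: €218,860 + €175,088 = €393,948
Minimum €211,700: €393,948 meets the minimum, no increase.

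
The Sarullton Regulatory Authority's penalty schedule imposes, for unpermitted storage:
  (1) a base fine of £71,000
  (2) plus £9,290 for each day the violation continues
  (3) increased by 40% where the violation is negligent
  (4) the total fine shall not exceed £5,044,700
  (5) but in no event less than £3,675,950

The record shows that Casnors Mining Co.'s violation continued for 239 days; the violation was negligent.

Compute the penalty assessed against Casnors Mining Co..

£3,675,950

Per-day component: 239 × £9,290 = £2,220,310
Base plus per-day: £71,000 + £2,220,310 = £2,291,310
Enhancement: 40% of £2,291,310 = £916,524
Enhanced fine: £2,291,310 + £916,524 = £3,207,834
Cap at £5,044,700: £3,207,834 is within the cap, no reduction.
Minimum £3,675,950: £3,207,834 is below the minimum → £3,675,950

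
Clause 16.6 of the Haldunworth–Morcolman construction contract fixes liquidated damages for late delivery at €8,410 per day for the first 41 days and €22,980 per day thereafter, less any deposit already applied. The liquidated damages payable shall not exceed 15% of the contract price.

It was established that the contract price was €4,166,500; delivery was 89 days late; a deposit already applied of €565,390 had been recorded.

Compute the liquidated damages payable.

First 41 days: 41 × €8,410 = €344,810
Remaining days: (89 − 41) × €22,980 = €1,103,040
Accrued per-day damages: €344,810 + €1,103,040 = €1,447,850
Less deposit already applied: €1,447,850 − €565,390 = €882,460
Cap: 15% of €4,166,500 = €624,975
Cap at €624,975: €882,460 exceeds the cap → €624,975

€624,975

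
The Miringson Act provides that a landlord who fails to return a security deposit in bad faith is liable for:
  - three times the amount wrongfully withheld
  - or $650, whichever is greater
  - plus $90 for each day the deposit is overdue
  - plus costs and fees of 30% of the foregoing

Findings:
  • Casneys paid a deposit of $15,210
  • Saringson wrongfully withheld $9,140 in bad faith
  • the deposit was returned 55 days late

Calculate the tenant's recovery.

Recovery: $42,081

Trebled: 3 × $9,140 = $27,420
Minimum $650: $27,420 meets the minimum, no increase.
Late-return penalty: 55 × $90 = $4,950
Damages plus late penalty: $27,420 + $4,950 = $32,370
Costs and fees: 30% of $32,370 = $9,711
Total recovery: $32,370 + $9,711 = $42,081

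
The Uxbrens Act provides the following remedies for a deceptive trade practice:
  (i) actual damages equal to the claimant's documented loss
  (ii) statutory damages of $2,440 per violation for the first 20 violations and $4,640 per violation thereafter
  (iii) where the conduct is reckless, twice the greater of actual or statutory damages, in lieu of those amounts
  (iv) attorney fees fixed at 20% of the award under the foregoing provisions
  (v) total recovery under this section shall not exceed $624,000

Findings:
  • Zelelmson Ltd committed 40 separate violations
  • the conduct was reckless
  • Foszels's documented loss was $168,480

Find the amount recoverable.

$404,352

First 20 violations: 20 × $2,440 = $48,800
Remaining violations: (40 − 20) × $4,640 = $92,800
Statutory damages: $48,800 + $92,800 = $141,600
Greater of actual damages ($168,480) or statutory damages ($141,600): $168,480
Doubled: 2 × $168,480 = $336,960
Attorney fees: 20% of $336,960 = $67,392
Total before cap: $336,960 + $67,392 = $404,352
Cap at $624,000: $404,352 is within the cap, no reduction.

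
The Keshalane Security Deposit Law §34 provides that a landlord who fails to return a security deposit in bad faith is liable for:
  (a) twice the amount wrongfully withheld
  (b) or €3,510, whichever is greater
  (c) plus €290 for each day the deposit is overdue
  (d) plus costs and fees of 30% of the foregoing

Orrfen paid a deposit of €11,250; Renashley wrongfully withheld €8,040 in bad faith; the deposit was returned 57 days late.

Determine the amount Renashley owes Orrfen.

€42,393

Doubled: 2 × €8,040 = €16,080
Minimum €3,510: €16,080 meets the minimum, no increase.
Late-return penalty: 57 × €290 = €16,530
Damages plus late penalty: €16,080 + €16,530 = €32,610
Costs and fees: 30% of €32,610 = €9,783
Total recovery: €32,610 + €9,783 = €42,393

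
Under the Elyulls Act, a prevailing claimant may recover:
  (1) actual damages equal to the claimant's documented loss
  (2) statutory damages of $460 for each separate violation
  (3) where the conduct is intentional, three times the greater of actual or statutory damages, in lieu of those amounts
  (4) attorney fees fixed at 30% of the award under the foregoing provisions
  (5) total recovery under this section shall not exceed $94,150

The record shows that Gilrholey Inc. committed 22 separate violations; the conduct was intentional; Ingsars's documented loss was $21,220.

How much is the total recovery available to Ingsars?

Total recovery: $82,758

Statutory damages: 22 × $460 = $10,120
Greater of actual damages ($21,220) or statutory damages ($10,120): $21,220
Trebled: 3 × $21,220 = $63,660
Attorney fees: 30% of $63,660 = $19,098
Total before cap: $63,660 + $19,098 = $82,758
Cap at $94,150: $82,758 is within the cap, no reduction.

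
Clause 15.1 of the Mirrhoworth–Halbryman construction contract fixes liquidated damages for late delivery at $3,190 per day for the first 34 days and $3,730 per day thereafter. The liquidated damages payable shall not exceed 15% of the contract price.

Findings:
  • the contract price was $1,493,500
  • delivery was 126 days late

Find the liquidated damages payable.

First 34 days: 34 × $3,190 = $108,460
Remaining days: (126 − 34) × $3,730 = $343,160
Accrued per-day damages: $108,460 + $343,160 = $451,620
Cap: 15% of $1,493,500 = $224,025
Cap at $224,025: $451,620 exceeds the cap → $224,025

$224,025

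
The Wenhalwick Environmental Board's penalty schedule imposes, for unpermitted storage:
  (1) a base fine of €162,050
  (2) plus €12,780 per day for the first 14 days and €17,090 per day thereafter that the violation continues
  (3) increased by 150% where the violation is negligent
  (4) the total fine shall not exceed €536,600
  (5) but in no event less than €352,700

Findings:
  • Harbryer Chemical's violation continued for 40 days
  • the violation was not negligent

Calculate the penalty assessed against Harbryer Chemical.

€536,600

First 14 days: 14 × €12,780 = €178,920
Remaining days: (40 − 14) × €17,090 = €444,340
Per-day component: €178,920 + €444,340 = €623,260
Base plus per-day: €162,050 + €623,260 = €785,310
The violation was not negligent: no 150% increase.
Cap at €536,600: €785,310 exceeds the cap → €536,600
Minimum €352,700: €536,600 meets the minimum, no increase.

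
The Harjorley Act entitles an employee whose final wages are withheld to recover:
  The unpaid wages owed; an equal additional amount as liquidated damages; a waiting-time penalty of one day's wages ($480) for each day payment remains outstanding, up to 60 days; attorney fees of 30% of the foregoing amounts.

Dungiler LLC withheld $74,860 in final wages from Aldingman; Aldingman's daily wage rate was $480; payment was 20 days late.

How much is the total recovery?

Liquidated damages (equal amount): $74,860
Penalty days: min(20, 60) = 20
Waiting-time penalty: 20 × $480 = $9,600
Subtotal: $74,860 + $74,860 + $9,600 = $159,320
Attorney fees: 30% of $159,320 = $47,796
Total award: $159,320 + $47,796 = $207,116

Total award: $207,116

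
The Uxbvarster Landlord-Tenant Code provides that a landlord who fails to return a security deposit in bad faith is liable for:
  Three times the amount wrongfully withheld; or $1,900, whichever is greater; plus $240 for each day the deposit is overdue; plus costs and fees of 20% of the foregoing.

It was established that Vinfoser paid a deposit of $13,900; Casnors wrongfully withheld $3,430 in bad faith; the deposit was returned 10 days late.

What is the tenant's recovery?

$15,228

Trebled: 3 × $3,430 = $10,290
Minimum $1,900: $10,290 meets the minimum, no increase.
Late-return penalty: 10 × $240 = $2,400
Damages plus late penalty: $10,290 + $2,400 = $12,690
Costs and fees: 20% of $12,690 = $2,538
Total recovery: $12,690 + $2,538 = $15,228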